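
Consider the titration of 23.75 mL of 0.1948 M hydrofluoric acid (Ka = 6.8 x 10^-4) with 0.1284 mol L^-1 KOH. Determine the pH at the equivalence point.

n(HF) = 0.1948 x 0.02375 = 0.004627 mol; V(KOH) at equivalence = 0.004627/0.1284 = 0.03603 L.
At equivalence all the acid is converted to F-; total volume = 0.02375 + 0.03603 = 0.05978 L, so [F-] = 0.004627/0.05978 = 0.07739 M.
Kb = Kw/Ka = 1.0e-14 / 6.8 x 10^-4 = 1.47e-11.
[OH^-] = sqrt(Kb x [F-]) = sqrt(1.47e-11 x 0.07739) = 1.07e-6 M.
pOH = 5.97, so pH = 14.00 - 5.97 = 8.03.

8.03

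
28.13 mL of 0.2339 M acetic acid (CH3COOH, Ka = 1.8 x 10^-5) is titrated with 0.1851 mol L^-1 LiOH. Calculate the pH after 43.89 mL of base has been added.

n(acid) = 0.2339 x 0.02813 = 0.006580 mol; n(LiOH) added = 0.1851 x 0.04389 = 0.008124 mol.
Base is in excess by 0.008124 - 0.006580 = 0.001544 mol in a total volume of 0.07202 L.
[OH^-] = 0.001544/0.07202 = 0.02144 M, so pOH = 1.67 and pH = 14.00 - 1.67 = 12.33.

12.33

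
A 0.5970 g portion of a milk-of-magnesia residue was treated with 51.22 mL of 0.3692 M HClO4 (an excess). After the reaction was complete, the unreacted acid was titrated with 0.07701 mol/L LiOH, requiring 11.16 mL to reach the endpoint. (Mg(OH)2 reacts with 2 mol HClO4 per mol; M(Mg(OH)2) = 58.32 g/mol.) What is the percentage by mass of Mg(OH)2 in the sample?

88.2%

Total n(HClO4) added = 0.3692 x 0.05122 = 0.01891 mol.
n(LiOH) used = 0.07701 x 0.01116 = 0.0008594 mol, which equals the excess n(HClO4).
So n(HClO4) consumed by the sample = 0.01891 - 0.0008594 = 0.01805 mol.
n(Mg(OH)2) = 0.01805 / 2 = 0.009025 mol.
mass Mg(OH)2 = 0.009025 x 58.32 = 0.5264 g, so %Mg(OH)2 = 0.5264/0.5970 x 100 = 88.2%.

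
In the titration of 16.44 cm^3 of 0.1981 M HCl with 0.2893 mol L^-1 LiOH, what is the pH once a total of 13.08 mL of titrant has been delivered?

n(acid) = 0.1981 x 0.01644 = 0.003257 mol; n(LiOH) added = 0.2893 x 0.01308 = 0.003784 mol.
Base is in excess by 0.003784 - 0.003257 = 0.0005273 mol in a total volume of 0.02952 L.
[OH^-] = 0.0005273/0.02952 = 0.01786 M, so pOH = 1.75 and pH = 14.00 - 1.75 = 12.25.

12.25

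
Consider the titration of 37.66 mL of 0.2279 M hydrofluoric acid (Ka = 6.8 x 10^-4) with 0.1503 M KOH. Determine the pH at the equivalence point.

n(HF) = 0.2279 x 0.03766 = 0.008583 mol; V(KOH) at equivalence = 0.008583/0.1503 = 0.05710 L.
At equivalence all the acid is converted to F-; total volume = 0.03766 + 0.05710 = 0.09476 L, so [F-] = 0.008583/0.09476 = 0.09057 M.
Kb = Kw/Ka = 1.0e-14 / 6.8 x 10^-4 = 1.47e-11.
[OH^-] = sqrt(Kb x [F-]) = sqrt(1.47e-11 x 0.09057) = 1.15e-6 M.
pOH = 5.94, so pH = 14.00 - 5.94 = 8.06.

8.06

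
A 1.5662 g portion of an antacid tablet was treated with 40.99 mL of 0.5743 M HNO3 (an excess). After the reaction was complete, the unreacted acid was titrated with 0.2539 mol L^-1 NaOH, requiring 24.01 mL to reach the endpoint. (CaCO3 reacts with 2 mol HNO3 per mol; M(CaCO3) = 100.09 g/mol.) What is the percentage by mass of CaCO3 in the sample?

Total n(HNO3) added = 0.5743 x 0.04099 = 0.02354 mol.
n(NaOH) used = 0.2539 x 0.02401 = 0.006096 mol, which equals the excess n(HNO3).
So n(HNO3) consumed by the sample = 0.02354 - 0.006096 = 0.01744 mol.
n(CaCO3) = 0.01744 / 2 = 0.008722 mol.
mass CaCO3 = 0.008722 x 100.09 = 0.8730 g, so %CaCO3 = 0.8730/1.5662 x 100 = 55.7%.

55.7%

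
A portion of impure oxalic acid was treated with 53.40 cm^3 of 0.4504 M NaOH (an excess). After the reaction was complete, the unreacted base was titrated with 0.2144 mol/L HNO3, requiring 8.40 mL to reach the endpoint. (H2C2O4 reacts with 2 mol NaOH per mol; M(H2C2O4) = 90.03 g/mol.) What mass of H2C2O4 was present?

Total n(NaOH) added = 0.4504 x 0.05340 = 0.02405 mol.
n(HNO3) used = 0.2144 x 0.008400 = 0.001801 mol, which equals the excess n(NaOH).
So n(NaOH) consumed by the sample = 0.02405 - 0.001801 = 0.02225 mol.
n(H2C2O4) = 0.02225 / 2 = 0.01113 mol.
mass = 0.01113 mol x 90.03 g/mol = 1.00 g.

1.00 g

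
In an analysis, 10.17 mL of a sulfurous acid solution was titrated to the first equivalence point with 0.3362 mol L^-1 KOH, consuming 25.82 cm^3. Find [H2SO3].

0.854 M

n(KOH) = 0.3362 x 0.02582 = 0.008681 mol.
At the first equivalence point, 1 mol OH^- react per mol H2SO3, so n(H2SO3) = 0.008681 / 1 = 0.008681 mol.
[H2SO3] = 0.008681 / 0.01017 L = 0.854 M.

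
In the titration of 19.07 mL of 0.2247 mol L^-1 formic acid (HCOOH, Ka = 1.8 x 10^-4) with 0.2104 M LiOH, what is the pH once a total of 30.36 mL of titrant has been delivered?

12.63

n(acid) = 0.2247 x 0.01907 = 0.004285 mol; n(LiOH) added = 0.2104 x 0.03036 = 0.006388 mol.
Base is in excess by 0.006388 - 0.004285 = 0.002103 mol in a total volume of 0.04943 L.
[OH^-] = 0.002103/0.04943 = 0.04254 M, so pOH = 1.37 and pH = 14.00 - 1.37 = 12.63.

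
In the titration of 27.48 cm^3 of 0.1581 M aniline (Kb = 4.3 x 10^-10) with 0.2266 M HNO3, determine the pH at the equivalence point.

2.83

n(C6H5NH2) = 0.1581 x 0.02748 = 0.004345 mol; V(HNO3) at equivalence = 0.004345/0.2266 = 0.01917 L.
At equivalence the base is fully converted to C6H5NH3+; total volume = 0.04665 L, so [C6H5NH3+] = 0.004345/0.04665 = 0.09313 M.
Ka(C6H5NH3+) = Kw/Kb = 1.0e-14 / 4.3 x 10^-10 = 2.33e-5.
[H^+] = sqrt(Ka x [C6H5NH3+]) = sqrt(2.33e-5 x 0.09313) = 0.00147 M.
pH = -log(0.00147) = 2.83.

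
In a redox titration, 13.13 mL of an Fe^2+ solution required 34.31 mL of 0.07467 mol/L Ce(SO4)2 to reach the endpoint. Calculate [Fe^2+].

0.195 M

n(Ce(SO4)2) = 0.07467 x 0.03431 = 0.002562 mol.
From the balanced equation, 1 mol Ce(SO4)2 reacts with 1 mol Fe^2+, so n(Fe^2+) = 0.002562 x 1/1 = 0.002562 mol.
[Fe^2+] = 0.002562 / 0.01313 L = 0.195 M.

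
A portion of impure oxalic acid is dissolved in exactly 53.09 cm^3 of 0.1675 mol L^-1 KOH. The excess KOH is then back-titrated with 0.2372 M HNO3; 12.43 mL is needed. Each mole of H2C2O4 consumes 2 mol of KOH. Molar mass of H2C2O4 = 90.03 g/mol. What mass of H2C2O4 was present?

0.268 g

Total n(KOH) added = 0.1675 x 0.05309 = 0.008893 mol.
n(HNO3) used = 0.2372 x 0.01243 = 0.002948 mol, which equals the excess n(KOH).
So n(KOH) consumed by the sample = 0.008893 - 0.002948 = 0.005944 mol.
n(H2C2O4) = 0.005944 / 2 = 0.002972 mol.
mass = 0.002972 mol x 90.03 g/mol = 0.268 g.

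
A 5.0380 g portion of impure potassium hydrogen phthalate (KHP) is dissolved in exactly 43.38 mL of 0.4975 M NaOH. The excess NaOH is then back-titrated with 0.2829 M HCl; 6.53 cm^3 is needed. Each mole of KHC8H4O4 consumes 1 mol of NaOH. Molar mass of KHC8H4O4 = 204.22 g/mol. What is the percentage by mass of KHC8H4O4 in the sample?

80.0%

Total n(NaOH) added = 0.4975 x 0.04338 = 0.02158 mol.
n(HCl) used = 0.2829 x 0.006530 = 0.001847 mol, which equals the excess n(NaOH).
So n(NaOH) consumed by the sample = 0.02158 - 0.001847 = 0.01973 mol.
n(KHC8H4O4) = 0.01973 / 1 = 0.01973 mol.
mass KHC8H4O4 = 0.01973 x 204.22 = 4.030 g, so %KHC8H4O4 = 4.030/5.0380 x 100 = 80.0%.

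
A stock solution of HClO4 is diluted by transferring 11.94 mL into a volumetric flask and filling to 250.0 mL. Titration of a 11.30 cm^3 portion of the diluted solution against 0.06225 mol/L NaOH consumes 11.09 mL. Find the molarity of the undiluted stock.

1.28 M

n(NaOH) = 0.06225 x 0.01109 = 0.0006904 mol.
n(HClO4) in the aliquot = 0.0006904 mol.
[diluted HClO4] = 0.0006904 / 0.01130 = 0.06109 M.
Dilution factor = 250.0/11.94 = 20.94, so [stock] = 0.06109 x 20.94 = 1.28 M.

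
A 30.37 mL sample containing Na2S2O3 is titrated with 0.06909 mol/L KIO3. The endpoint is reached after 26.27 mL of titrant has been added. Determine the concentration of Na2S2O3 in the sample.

0.359 M

n(KIO3) = 0.06909 x 0.02627 = 0.001815 mol.
From the balanced equation, 1 mol KIO3 reacts with 6 mol Na2S2O3, so n(Na2S2O3) = 0.001815 x 6/1 = 0.01089 mol.
[Na2S2O3] = 0.01089 / 0.03037 L = 0.359 M.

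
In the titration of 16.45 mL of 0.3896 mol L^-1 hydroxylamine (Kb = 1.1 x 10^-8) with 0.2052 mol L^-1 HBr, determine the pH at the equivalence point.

n(NH2OH) = 0.3896 x 0.01645 = 0.006409 mol; V(HBr) at equivalence = 0.006409/0.2052 = 0.03123 L.
At equivalence the base is fully converted to NH3OH+; total volume = 0.04768 L, so [NH3OH+] = 0.006409/0.04768 = 0.1344 M.
Ka(NH3OH+) = Kw/Kb = 1.0e-14 / 1.1 x 10^-8 = 9.09e-7.
[H^+] = sqrt(Ka x [NH3OH+]) = sqrt(9.09e-7 x 0.1344) = 0.000350 M.
pH = -log(0.000350) = 3.46.

3.46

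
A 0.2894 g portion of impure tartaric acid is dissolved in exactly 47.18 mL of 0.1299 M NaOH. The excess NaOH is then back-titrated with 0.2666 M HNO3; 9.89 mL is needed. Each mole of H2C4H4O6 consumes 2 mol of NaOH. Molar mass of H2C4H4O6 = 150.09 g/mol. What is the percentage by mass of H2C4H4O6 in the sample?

90.6%

Total n(NaOH) added = 0.1299 x 0.04718 = 0.006129 mol.
n(HNO3) used = 0.2666 x 0.009890 = 0.002637 mol, which equals the excess n(NaOH).
So n(NaOH) consumed by the sample = 0.006129 - 0.002637 = 0.003492 mol.
n(H2C4H4O6) = 0.003492 / 2 = 0.001746 mol.
mass H2C4H4O6 = 0.001746 x 150.09 = 0.2621 g, so %H2C4H4O6 = 0.2621/0.2894 x 100 = 90.6%.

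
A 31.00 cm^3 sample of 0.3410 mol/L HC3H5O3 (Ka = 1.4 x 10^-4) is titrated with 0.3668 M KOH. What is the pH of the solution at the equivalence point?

8.55

n(HC3H5O3) = 0.3410 x 0.03100 = 0.01057 mol; V(KOH) at equivalence = 0.01057/0.3668 = 0.02882 L.
At equivalence all the acid is converted to C3H5O3-; total volume = 0.03100 + 0.02882 = 0.05982 L, so [C3H5O3-] = 0.01057/0.05982 = 0.1767 M.
Kb = Kw/Ka = 1.0e-14 / 1.4 x 10^-4 = 7.14e-11.
[OH^-] = sqrt(Kb x [C3H5O3-]) = sqrt(7.14e-11 x 0.1767) = 3.55e-6 M.
pOH = 5.45, so pH = 14.00 - 5.45 = 8.55.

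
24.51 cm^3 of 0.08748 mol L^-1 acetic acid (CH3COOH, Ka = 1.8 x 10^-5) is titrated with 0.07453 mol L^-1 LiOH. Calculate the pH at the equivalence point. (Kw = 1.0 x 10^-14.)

8.67

n(CH3COOH) = 0.08748 x 0.02451 = 0.002144 mol; V(LiOH) at equivalence = 0.002144/0.07453 = 0.02877 L.
At equivalence all the acid is converted to CH3COO-; total volume = 0.02451 + 0.02877 = 0.05328 L, so [CH3COO-] = 0.002144/0.05328 = 0.04024 M.
Kb = Kw/Ka = 1.0e-14 / 1.8 x 10^-5 = 5.56e-10.
[OH^-] = sqrt(Kb x [CH3COO-]) = sqrt(5.56e-10 x 0.04024) = 4.73e-6 M.
pOH = 5.33, so pH = 14.00 - 5.33 = 8.67.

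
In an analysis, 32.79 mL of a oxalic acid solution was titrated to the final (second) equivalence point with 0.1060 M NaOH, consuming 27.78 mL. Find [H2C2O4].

n(NaOH) = 0.1060 x 0.02778 = 0.002945 mol.
At the final (second) equivalence point, 2 mol OH^- react per mol H2C2O4, so n(H2C2O4) = 0.002945 / 2 = 0.001472 mol.
[H2C2O4] = 0.001472 / 0.03279 L = 0.0449 M.

0.0449 M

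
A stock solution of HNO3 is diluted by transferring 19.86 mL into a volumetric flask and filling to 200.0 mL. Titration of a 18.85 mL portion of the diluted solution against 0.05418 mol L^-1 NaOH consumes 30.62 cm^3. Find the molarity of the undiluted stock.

0.886 M

n(NaOH) = 0.05418 x 0.03062 = 0.001659 mol.
n(HNO3) in the aliquot = 0.001659 mol.
[diluted HNO3] = 0.001659 / 0.01885 = 0.08801 M.
Dilution factor = 200.0/19.86 = 10.07, so [stock] = 0.08801 x 10.07 = 0.886 M.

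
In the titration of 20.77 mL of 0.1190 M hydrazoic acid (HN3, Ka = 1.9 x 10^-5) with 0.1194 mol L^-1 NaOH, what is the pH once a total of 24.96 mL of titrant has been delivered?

12.05

n(acid) = 0.1190 x 0.02077 = 0.002472 mol; n(NaOH) added = 0.1194 x 0.02496 = 0.002980 mol.
Base is in excess by 0.002980 - 0.002472 = 0.0005086 mol in a total volume of 0.04573 L.
[OH^-] = 0.0005086/0.04573 = 0.01112 M, so pOH = 1.95 and pH = 14.00 - 1.95 = 12.05.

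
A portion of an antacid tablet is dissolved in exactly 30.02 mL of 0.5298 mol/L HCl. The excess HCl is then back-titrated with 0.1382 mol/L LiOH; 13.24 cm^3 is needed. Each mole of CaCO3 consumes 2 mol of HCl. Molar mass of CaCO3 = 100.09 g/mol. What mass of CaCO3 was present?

Total n(HCl) added = 0.5298 x 0.03002 = 0.01590 mol.
n(LiOH) used = 0.1382 x 0.01324 = 0.001830 mol, which equals the excess n(HCl).
So n(HCl) consumed by the sample = 0.01590 - 0.001830 = 0.01407 mol.
n(CaCO3) = 0.01407 / 2 = 0.007037 mol.
mass = 0.007037 mol x 100.09 g/mol = 0.704 g.

0.704 g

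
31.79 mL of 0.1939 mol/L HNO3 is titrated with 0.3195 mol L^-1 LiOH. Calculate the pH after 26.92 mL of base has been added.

12.62

n(acid) = 0.1939 x 0.03179 = 0.006164 mol; n(LiOH) added = 0.3195 x 0.02692 = 0.008601 mol.
Base is in excess by 0.008601 - 0.006164 = 0.002437 mol in a total volume of 0.05871 L.
[OH^-] = 0.002437/0.05871 = 0.04151 M, so pOH = 1.38 and pH = 14.00 - 1.38 = 12.62.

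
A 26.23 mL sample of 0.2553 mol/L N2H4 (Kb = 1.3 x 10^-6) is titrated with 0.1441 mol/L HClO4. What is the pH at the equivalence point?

4.57

n(N2H4) = 0.2553 x 0.02623 = 0.006697 mol; V(HClO4) at equivalence = 0.006697/0.1441 = 0.04647 L.
At equivalence the base is fully converted to N2H5+; total volume = 0.07270 L, so [N2H5+] = 0.006697/0.07270 = 0.09211 M.
Ka(N2H5+) = Kw/Kb = 1.0e-14 / 1.3 x 10^-6 = 7.69e-9.
[H^+] = sqrt(Ka x [N2H5+]) = sqrt(7.69e-9 x 0.09211) = 2.66e-5 M.
pH = -log(2.66e-5) = 4.57.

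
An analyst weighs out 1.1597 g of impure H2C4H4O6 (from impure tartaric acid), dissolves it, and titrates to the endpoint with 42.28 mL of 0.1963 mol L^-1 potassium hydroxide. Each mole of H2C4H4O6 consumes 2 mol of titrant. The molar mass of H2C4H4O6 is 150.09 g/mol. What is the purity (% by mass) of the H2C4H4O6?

53.7%

n(KOH) = 0.1963 x 0.04228 = 0.008300 mol.
n(H2C4H4O6) = 0.008300 / 2 = 0.004150 mol.
mass of H2C4H4O6 = 0.004150 x 150.09 = 0.6228 g.
% purity = 0.6228 / 1.1597 x 100 = 53.7%.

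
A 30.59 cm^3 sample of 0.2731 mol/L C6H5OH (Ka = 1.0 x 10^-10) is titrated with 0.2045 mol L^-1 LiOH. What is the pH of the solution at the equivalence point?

n(C6H5OH) = 0.2731 x 0.03059 = 0.008354 mol; V(LiOH) at equivalence = 0.008354/0.2045 = 0.04085 L.
At equivalence all the acid is converted to C6H5O-; total volume = 0.03059 + 0.04085 = 0.07144 L, so [C6H5O-] = 0.008354/0.07144 = 0.1169 M.
Kb = Kw/Ka = 1.0e-14 / 1.0 x 10^-10 = 0.000100.
[OH^-] = sqrt(Kb x [C6H5O-]) = sqrt(0.000100 x 0.1169) = 0.00342 M.
pOH = 2.47, so pH = 14.00 - 2.47 = 11.53.

11.53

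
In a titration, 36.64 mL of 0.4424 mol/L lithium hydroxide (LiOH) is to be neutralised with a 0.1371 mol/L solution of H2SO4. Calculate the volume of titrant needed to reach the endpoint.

59.1 mL

n(LiOH) = 0.4424 mol/L x 0.03664 L = 0.01621 mol.
The neutralisation is 2 LiOH : 1 H2SO4, so n(H2SO4) = 0.01621 x 1/2 = 0.008105 mol.
V(H2SO4) = 0.008105 / 0.1371 = 0.05912 L = 59.1 mL.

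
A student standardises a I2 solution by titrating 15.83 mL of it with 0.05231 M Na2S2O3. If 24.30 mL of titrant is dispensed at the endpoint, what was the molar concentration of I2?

0.0401 M

n(Na2S2O3) = 0.05231 x 0.02430 = 0.001271 mol.
From the balanced equation, 2 mol Na2S2O3 reacts with 1 mol I2, so n(I2) = 0.001271 x 1/2 = 0.0006356 mol.
[I2] = 0.0006356 / 0.01583 L = 0.0401 M.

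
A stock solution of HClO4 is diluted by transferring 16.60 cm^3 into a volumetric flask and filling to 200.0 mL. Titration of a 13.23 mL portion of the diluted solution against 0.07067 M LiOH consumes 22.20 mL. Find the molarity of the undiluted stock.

1.43 M

n(LiOH) = 0.07067 x 0.02220 = 0.001569 mol.
n(HClO4) in the aliquot = 0.001569 mol.
[diluted HClO4] = 0.001569 / 0.01323 = 0.1186 M.
Dilution factor = 200.0/16.60 = 12.05, so [stock] = 0.1186 x 12.05 = 1.43 M.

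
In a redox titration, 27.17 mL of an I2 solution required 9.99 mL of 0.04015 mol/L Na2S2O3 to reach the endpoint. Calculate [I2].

n(Na2S2O3) = 0.04015 x 0.009990 = 0.0004011 mol.
From the balanced equation, 2 mol Na2S2O3 reacts with 1 mol I2, so n(I2) = 0.0004011 x 1/2 = 0.0002005 mol.
[I2] = 0.0002005 / 0.02717 L = 0.00738 M.

0.00738 M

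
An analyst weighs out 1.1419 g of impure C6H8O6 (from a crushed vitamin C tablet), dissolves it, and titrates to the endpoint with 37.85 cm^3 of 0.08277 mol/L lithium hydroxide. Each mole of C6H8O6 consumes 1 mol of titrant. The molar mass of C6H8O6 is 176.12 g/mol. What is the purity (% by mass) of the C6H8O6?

n(LiOH) = 0.08277 x 0.03785 = 0.003133 mol.
n(C6H8O6) = 0.003133 / 1 = 0.003133 mol.
mass of C6H8O6 = 0.003133 x 176.12 = 0.5518 g.
% purity = 0.5518 / 1.1419 x 100 = 48.3%.

48.3%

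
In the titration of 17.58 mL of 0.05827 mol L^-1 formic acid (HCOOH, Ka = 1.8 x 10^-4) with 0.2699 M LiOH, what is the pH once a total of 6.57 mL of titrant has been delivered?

n(acid) = 0.05827 x 0.01758 = 0.001024 mol; n(LiOH) added = 0.2699 x 0.006570 = 0.001773 mol.
Base is in excess by 0.001773 - 0.001024 = 0.0007489 mol in a total volume of 0.02415 L.
[OH^-] = 0.0007489/0.02415 = 0.03101 M, so pOH = 1.51 and pH = 14.00 - 1.51 = 12.49.

12.49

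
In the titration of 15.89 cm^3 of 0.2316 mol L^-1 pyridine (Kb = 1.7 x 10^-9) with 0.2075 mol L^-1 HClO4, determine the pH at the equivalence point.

3.10

n(C5H5N) = 0.2316 x 0.01589 = 0.003680 mol; V(HClO4) at equivalence = 0.003680/0.2075 = 0.01774 L.
At equivalence the base is fully converted to C5H5NH+; total volume = 0.03363 L, so [C5H5NH+] = 0.003680/0.03363 = 0.1094 M.
Ka(C5H5NH+) = Kw/Kb = 1.0e-14 / 1.7 x 10^-9 = 5.88e-6.
[H^+] = sqrt(Ka x [C5H5NH+]) = sqrt(5.88e-6 x 0.1094) = 0.000802 M.
pH = -log(0.000802) = 3.10.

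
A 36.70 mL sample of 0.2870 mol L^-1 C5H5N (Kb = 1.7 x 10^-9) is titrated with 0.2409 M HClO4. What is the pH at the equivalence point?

n(C5H5N) = 0.2870 x 0.03670 = 0.01053 mol; V(HClO4) at equivalence = 0.01053/0.2409 = 0.04372 L.
At equivalence the base is fully converted to C5H5NH+; total volume = 0.08042 L, so [C5H5NH+] = 0.01053/0.08042 = 0.1310 M.
Ka(C5H5NH+) = Kw/Kb = 1.0e-14 / 1.7 x 10^-9 = 5.88e-6.
[H^+] = sqrt(Ka x [C5H5NH+]) = sqrt(5.88e-6 x 0.1310) = 0.000878 M.
pH = -log(0.000878) = 3.06.

3.06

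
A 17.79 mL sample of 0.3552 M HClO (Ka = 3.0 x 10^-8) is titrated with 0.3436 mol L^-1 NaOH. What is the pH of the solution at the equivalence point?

10.38

n(HClO) = 0.3552 x 0.01779 = 0.006319 mol; V(NaOH) at equivalence = 0.006319/0.3436 = 0.01839 L.
At equivalence all the acid is converted to ClO-; total volume = 0.01779 + 0.01839 = 0.03618 L, so [ClO-] = 0.006319/0.03618 = 0.1747 M.
Kb = Kw/Ka = 1.0e-14 / 3.0 x 10^-8 = 3.33e-7.
[OH^-] = sqrt(Kb x [ClO-]) = sqrt(3.33e-7 x 0.1747) = 0.000241 M.
pOH = 3.62, so pH = 14.00 - 3.62 = 10.38.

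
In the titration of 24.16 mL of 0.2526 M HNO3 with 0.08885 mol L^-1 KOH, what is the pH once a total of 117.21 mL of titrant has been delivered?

n(acid) = 0.2526 x 0.02416 = 0.006103 mol; n(KOH) added = 0.08885 x 0.1172 = 0.01041 mol.
Base is in excess by 0.01041 - 0.006103 = 0.004311 mol in a total volume of 0.1414 L.
[OH^-] = 0.004311/0.1414 = 0.03050 M, so pOH = 1.52 and pH = 14.00 - 1.52 = 12.48.

12.48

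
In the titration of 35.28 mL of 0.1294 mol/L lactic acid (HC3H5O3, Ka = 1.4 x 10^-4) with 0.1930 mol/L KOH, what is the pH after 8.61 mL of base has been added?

3.61

Initial n(HC3H5O3) = 0.1294 x 0.03528 = 0.004565 mol.
n(KOH) added = 0.1930 x 0.008610 = 0.001662 mol, converting that many moles of HC3H5O3 to C3H5O3-.
Remaining n(HC3H5O3) = 0.002904 mol; n(C3H5O3-) = 0.001662 mol.
By Henderson-Hasselbalch, pH = pKa + log([A^-]/[HA]) = 3.85 + log(0.001662/0.002904) = 3.85 + (-0.24) = 3.61.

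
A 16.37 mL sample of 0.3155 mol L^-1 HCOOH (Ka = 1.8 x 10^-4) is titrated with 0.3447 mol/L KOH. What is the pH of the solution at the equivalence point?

n(HCOOH) = 0.3155 x 0.01637 = 0.005165 mol; V(KOH) at equivalence = 0.005165/0.3447 = 0.01498 L.
At equivalence all the acid is converted to HCOO-; total volume = 0.01637 + 0.01498 = 0.03135 L, so [HCOO-] = 0.005165/0.03135 = 0.1647 M.
Kb = Kw/Ka = 1.0e-14 / 1.8 x 10^-4 = 5.56e-11.
[OH^-] = sqrt(Kb x [HCOO-]) = sqrt(5.56e-11 x 0.1647) = 3.03e-6 M.
pOH = 5.52, so pH = 14.00 - 5.52 = 8.48.

8.48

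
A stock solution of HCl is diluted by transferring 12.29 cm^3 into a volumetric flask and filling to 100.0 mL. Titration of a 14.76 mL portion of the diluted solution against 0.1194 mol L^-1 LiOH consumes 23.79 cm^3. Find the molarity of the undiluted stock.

n(LiOH) = 0.1194 x 0.02379 = 0.002841 mol.
n(HCl) in the aliquot = 0.002841 mol.
[diluted HCl] = 0.002841 / 0.01476 = 0.1924 M.
Dilution factor = 100.0/12.29 = 8.137, so [stock] = 0.1924 x 8.137 = 1.57 M.

1.57 M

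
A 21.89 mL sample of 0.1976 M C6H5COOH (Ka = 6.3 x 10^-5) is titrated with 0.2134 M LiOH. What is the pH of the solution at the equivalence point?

n(C6H5COOH) = 0.1976 x 0.02189 = 0.004325 mol; V(LiOH) at equivalence = 0.004325/0.2134 = 0.02027 L.
At equivalence all the acid is converted to C6H5COO-; total volume = 0.02189 + 0.02027 = 0.04216 L, so [C6H5COO-] = 0.004325/0.04216 = 0.1026 M.
Kb = Kw/Ka = 1.0e-14 / 6.3 x 10^-5 = 1.59e-10.
[OH^-] = sqrt(Kb x [C6H5COO-]) = sqrt(1.59e-10 x 0.1026) = 4.04e-6 M.
pOH = 5.39, so pH = 14.00 - 5.39 = 8.61.

8.61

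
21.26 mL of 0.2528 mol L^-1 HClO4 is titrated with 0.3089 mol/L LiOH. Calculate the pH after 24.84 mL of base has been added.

n(acid) = 0.2528 x 0.02126 = 0.005375 mol; n(LiOH) added = 0.3089 x 0.02484 = 0.007673 mol.
Base is in excess by 0.007673 - 0.005375 = 0.002299 mol in a total volume of 0.04610 L.
[OH^-] = 0.002299/0.04610 = 0.04986 M, so pOH = 1.30 and pH = 14.00 - 1.30 = 12.70.

12.70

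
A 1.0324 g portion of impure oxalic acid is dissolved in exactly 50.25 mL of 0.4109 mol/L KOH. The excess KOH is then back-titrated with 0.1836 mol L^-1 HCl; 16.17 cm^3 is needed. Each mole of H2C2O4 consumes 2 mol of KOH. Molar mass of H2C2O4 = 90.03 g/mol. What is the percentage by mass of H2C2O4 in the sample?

77.1%

Total n(KOH) added = 0.4109 x 0.05025 = 0.02065 mol.
n(HCl) used = 0.1836 x 0.01617 = 0.002969 mol, which equals the excess n(KOH).
So n(KOH) consumed by the sample = 0.02065 - 0.002969 = 0.01768 mol.
n(H2C2O4) = 0.01768 / 2 = 0.008839 mol.
mass H2C2O4 = 0.008839 x 90.03 = 0.7958 g, so %H2C2O4 = 0.7958/1.0324 x 100 = 77.1%.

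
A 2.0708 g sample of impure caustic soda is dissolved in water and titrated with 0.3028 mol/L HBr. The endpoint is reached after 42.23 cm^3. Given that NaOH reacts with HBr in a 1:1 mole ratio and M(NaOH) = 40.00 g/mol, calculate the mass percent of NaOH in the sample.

24.7%

n(HBr) = 0.3028 x 0.04223 = 0.01279 mol.
n(NaOH) = 0.01279 / 1 = 0.01279 mol.
mass of NaOH = 0.01279 x 40.00 = 0.5115 g.
% purity = 0.5115 / 2.0708 x 100 = 24.7%.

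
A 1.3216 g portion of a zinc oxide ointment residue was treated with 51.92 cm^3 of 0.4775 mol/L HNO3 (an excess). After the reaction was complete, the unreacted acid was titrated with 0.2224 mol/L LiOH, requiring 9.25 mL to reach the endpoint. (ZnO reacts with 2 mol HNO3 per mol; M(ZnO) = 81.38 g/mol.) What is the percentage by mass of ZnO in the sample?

Total n(HNO3) added = 0.4775 x 0.05192 = 0.02479 mol.
n(LiOH) used = 0.2224 x 0.009250 = 0.002057 mol, which equals the excess n(HNO3).
So n(HNO3) consumed by the sample = 0.02479 - 0.002057 = 0.02273 mol.
n(ZnO) = 0.02273 / 2 = 0.01137 mol.
mass ZnO = 0.01137 x 81.38 = 0.9251 g, so %ZnO = 0.9251/1.3216 x 100 = 70.0%.

70.0%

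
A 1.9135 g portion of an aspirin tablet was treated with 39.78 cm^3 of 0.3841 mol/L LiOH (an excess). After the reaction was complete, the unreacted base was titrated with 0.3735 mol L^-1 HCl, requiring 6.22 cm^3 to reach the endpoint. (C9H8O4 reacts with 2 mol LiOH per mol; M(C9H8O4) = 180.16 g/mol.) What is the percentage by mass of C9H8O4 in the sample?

Total n(LiOH) added = 0.3841 x 0.03978 = 0.01528 mol.
n(HCl) used = 0.3735 x 0.006220 = 0.002323 mol, which equals the excess n(LiOH).
So n(LiOH) consumed by the sample = 0.01528 - 0.002323 = 0.01296 mol.
n(C9H8O4) = 0.01296 / 2 = 0.006478 mol.
mass C9H8O4 = 0.006478 x 180.16 = 1.167 g, so %C9H8O4 = 1.167/1.9135 x 100 = 61.0%.

61.0%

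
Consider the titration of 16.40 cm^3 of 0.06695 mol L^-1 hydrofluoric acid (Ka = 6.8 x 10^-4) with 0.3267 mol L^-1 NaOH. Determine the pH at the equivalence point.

7.96

n(HF) = 0.06695 x 0.01640 = 0.001098 mol; V(NaOH) at equivalence = 0.001098/0.3267 = 0.003361 L.
At equivalence all the acid is converted to F-; total volume = 0.01640 + 0.003361 = 0.01976 L, so [F-] = 0.001098/0.01976 = 0.05556 M.
Kb = Kw/Ka = 1.0e-14 / 6.8 x 10^-4 = 1.47e-11.
[OH^-] = sqrt(Kb x [F-]) = sqrt(1.47e-11 x 0.05556) = 9.04e-7 M.
pOH = 6.04, so pH = 14.00 - 6.04 = 7.96.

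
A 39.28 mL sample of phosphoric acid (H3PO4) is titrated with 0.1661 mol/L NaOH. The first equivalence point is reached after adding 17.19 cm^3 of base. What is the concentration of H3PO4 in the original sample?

n(NaOH) = 0.1661 x 0.01719 = 0.002855 mol.
At the first equivalence point, 1 mol OH^- react per mol H3PO4, so n(H3PO4) = 0.002855 / 1 = 0.002855 mol.
[H3PO4] = 0.002855 / 0.03928 L = 0.0727 M.

0.0727 M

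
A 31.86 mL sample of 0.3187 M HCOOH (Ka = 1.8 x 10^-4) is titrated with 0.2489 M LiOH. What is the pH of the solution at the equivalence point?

n(HCOOH) = 0.3187 x 0.03186 = 0.01015 mol; V(LiOH) at equivalence = 0.01015/0.2489 = 0.04079 L.
At equivalence all the acid is converted to HCOO-; total volume = 0.03186 + 0.04079 = 0.07265 L, so [HCOO-] = 0.01015/0.07265 = 0.1398 M.
Kb = Kw/Ka = 1.0e-14 / 1.8 x 10^-4 = 5.56e-11.
[OH^-] = sqrt(Kb x [HCOO-]) = sqrt(5.56e-11 x 0.1398) = 2.79e-6 M.
pOH = 5.55, so pH = 14.00 - 5.55 = 8.45.

8.45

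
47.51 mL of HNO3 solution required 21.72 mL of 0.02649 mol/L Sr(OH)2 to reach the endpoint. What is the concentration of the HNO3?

n(Sr(OH)2) delivered = 0.02649 x 0.02172 = 0.0005754 mol.
The reaction is 2 HNO3 + 1 Sr(OH)2, so n(HNO3) = 0.0005754 x 2/1 = 0.001151 mol.
[HNO3] = 0.001151 mol / 0.04751 L = 0.0242 M.

0.0242 M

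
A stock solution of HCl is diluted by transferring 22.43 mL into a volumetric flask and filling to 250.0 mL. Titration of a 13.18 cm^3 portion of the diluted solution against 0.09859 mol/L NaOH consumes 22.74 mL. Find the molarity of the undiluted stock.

n(NaOH) = 0.09859 x 0.02274 = 0.002242 mol.
n(HCl) in the aliquot = 0.002242 mol.
[diluted HCl] = 0.002242 / 0.01318 = 0.1701 M.
Dilution factor = 250.0/22.43 = 11.15, so [stock] = 0.1701 x 11.15 = 1.90 M.

1.90 M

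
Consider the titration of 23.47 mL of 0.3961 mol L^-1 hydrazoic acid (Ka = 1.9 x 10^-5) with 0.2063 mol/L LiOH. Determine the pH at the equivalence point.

n(HN3) = 0.3961 x 0.02347 = 0.009296 mol; V(LiOH) at equivalence = 0.009296/0.2063 = 0.04506 L.
At equivalence all the acid is converted to N3-; total volume = 0.02347 + 0.04506 = 0.06853 L, so [N3-] = 0.009296/0.06853 = 0.1356 M.
Kb = Kw/Ka = 1.0e-14 / 1.9 x 10^-5 = 5.26e-10.
[OH^-] = sqrt(Kb x [N3-]) = sqrt(5.26e-10 x 0.1356) = 8.45e-6 M.
pOH = 5.07, so pH = 14.00 - 5.07 = 8.93.

8.93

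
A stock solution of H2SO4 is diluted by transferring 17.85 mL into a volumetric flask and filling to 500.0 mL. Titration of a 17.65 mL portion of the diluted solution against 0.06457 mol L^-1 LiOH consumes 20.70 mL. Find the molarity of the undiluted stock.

1.06 M

n(LiOH) = 0.06457 x 0.02070 = 0.001337 mol.
n(H2SO4) in the aliquot = 0.001337 x 1/2 = 0.0006683 mol.
[diluted H2SO4] = 0.0006683 / 0.01765 = 0.03786 M.
Dilution factor = 500.0/17.85 = 28.01, so [stock] = 0.03786 x 28.01 = 1.06 M.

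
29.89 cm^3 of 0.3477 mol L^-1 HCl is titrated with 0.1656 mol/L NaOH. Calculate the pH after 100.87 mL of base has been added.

12.68

n(acid) = 0.3477 x 0.02989 = 0.01039 mol; n(NaOH) added = 0.1656 x 0.1009 = 0.01670 mol.
Base is in excess by 0.01670 - 0.01039 = 0.006311 mol in a total volume of 0.1308 L.
[OH^-] = 0.006311/0.1308 = 0.04827 M, so pOH = 1.32 and pH = 14.00 - 1.32 = 12.68.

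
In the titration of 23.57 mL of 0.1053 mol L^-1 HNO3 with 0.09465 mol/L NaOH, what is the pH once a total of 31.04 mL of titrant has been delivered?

n(acid) = 0.1053 x 0.02357 = 0.002482 mol; n(NaOH) added = 0.09465 x 0.03104 = 0.002938 mol.
Base is in excess by 0.002938 - 0.002482 = 0.0004560 mol in a total volume of 0.05461 L.
[OH^-] = 0.0004560/0.05461 = 0.008350 M, so pOH = 2.08 and pH = 14.00 - 2.08 = 11.92.

11.92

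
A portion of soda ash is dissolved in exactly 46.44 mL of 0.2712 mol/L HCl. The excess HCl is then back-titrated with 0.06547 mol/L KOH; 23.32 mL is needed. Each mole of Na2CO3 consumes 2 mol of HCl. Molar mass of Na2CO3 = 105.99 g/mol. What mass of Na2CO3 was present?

Total n(HCl) added = 0.2712 x 0.04644 = 0.01259 mol.
n(KOH) used = 0.06547 x 0.02332 = 0.001527 mol, which equals the excess n(HCl).
So n(HCl) consumed by the sample = 0.01259 - 0.001527 = 0.01107 mol.
n(Na2CO3) = 0.01107 / 2 = 0.005534 mol.
mass = 0.005534 mol x 105.99 g/mol = 0.587 g.

0.587 g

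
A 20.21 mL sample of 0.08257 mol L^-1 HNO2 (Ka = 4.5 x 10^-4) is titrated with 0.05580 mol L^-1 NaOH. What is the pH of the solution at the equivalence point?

n(HNO2) = 0.08257 x 0.02021 = 0.001669 mol; V(NaOH) at equivalence = 0.001669/0.05580 = 0.02991 L.
At equivalence all the acid is converted to NO2-; total volume = 0.02021 + 0.02991 = 0.05012 L, so [NO2-] = 0.001669/0.05012 = 0.03330 M.
Kb = Kw/Ka = 1.0e-14 / 4.5 x 10^-4 = 2.22e-11.
[OH^-] = sqrt(Kb x [NO2-]) = sqrt(2.22e-11 x 0.03330) = 8.60e-7 M.
pOH = 6.07, so pH = 14.00 - 6.07 = 7.93.

7.93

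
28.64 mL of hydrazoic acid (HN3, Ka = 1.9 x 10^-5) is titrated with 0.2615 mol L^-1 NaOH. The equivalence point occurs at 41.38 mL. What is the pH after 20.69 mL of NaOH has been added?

20.69 mL is exactly half the equivalence volume (41.38/2), i.e. the half-equivalence point.
There, n(HA) = n(A^-), so pH = pKa = -log(1.9 x 10^-5) = 4.72.

4.72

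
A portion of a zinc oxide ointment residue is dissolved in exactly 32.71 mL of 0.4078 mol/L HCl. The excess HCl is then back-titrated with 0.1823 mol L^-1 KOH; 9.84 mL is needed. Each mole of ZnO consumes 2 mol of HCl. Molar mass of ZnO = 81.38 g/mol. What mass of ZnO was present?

Total n(HCl) added = 0.4078 x 0.03271 = 0.01334 mol.
n(KOH) used = 0.1823 x 0.009840 = 0.001794 mol, which equals the excess n(HCl).
So n(HCl) consumed by the sample = 0.01334 - 0.001794 = 0.01155 mol.
n(ZnO) = 0.01155 / 2 = 0.005773 mol.
mass = 0.005773 mol x 81.38 g/mol = 0.470 g.

0.470 g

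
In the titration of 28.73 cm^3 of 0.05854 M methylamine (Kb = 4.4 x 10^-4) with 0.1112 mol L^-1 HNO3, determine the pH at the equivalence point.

6.03

n(CH3NH2) = 0.05854 x 0.02873 = 0.001682 mol; V(HNO3) at equivalence = 0.001682/0.1112 = 0.01512 L.
At equivalence the base is fully converted to CH3NH3+; total volume = 0.04385 L, so [CH3NH3+] = 0.001682/0.04385 = 0.03835 M.
Ka(CH3NH3+) = Kw/Kb = 1.0e-14 / 4.4 x 10^-4 = 2.27e-11.
[H^+] = sqrt(Ka x [CH3NH3+]) = sqrt(2.27e-11 x 0.03835) = 9.34e-7 M.
pH = -log(9.34e-7) = 6.03.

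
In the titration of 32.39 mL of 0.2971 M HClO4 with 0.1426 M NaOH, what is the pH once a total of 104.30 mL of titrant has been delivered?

n(acid) = 0.2971 x 0.03239 = 0.009623 mol; n(NaOH) added = 0.1426 x 0.1043 = 0.01487 mol.
Base is in excess by 0.01487 - 0.009623 = 0.005250 mol in a total volume of 0.1367 L.
[OH^-] = 0.005250/0.1367 = 0.03841 M, so pOH = 1.42 and pH = 14.00 - 1.42 = 12.58.

12.58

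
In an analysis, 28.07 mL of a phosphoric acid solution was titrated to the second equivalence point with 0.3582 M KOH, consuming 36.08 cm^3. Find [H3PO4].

n(KOH) = 0.3582 x 0.03608 = 0.01292 mol.
At the second equivalence point, 2 mol OH^- react per mol H3PO4, so n(H3PO4) = 0.01292 / 2 = 0.006462 mol.
[H3PO4] = 0.006462 / 0.02807 L = 0.230 M.

0.230 M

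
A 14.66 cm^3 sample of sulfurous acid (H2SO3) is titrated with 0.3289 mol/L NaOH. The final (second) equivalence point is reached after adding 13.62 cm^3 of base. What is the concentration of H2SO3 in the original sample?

n(NaOH) = 0.3289 x 0.01362 = 0.004480 mol.
At the final (second) equivalence point, 2 mol OH^- react per mol H2SO3, so n(H2SO3) = 0.004480 / 2 = 0.002240 mol.
[H2SO3] = 0.002240 / 0.01466 L = 0.153 M.

0.153 M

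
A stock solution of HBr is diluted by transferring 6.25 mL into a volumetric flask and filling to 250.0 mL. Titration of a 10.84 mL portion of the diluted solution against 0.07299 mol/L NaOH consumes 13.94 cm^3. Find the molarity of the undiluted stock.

n(NaOH) = 0.07299 x 0.01394 = 0.001017 mol.
n(HBr) in the aliquot = 0.001017 mol.
[diluted HBr] = 0.001017 / 0.01084 = 0.09386 M.
Dilution factor = 250.0/6.250 = 40.00, so [stock] = 0.09386 x 40.00 = 3.75 M.

3.75 M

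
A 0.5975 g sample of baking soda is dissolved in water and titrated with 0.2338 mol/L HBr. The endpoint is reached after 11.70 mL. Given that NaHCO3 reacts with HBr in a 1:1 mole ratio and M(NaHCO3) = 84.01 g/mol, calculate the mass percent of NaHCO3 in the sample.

38.5%

n(HBr) = 0.2338 x 0.01170 = 0.002735 mol.
n(NaHCO3) = 0.002735 / 1 = 0.002735 mol.
mass of NaHCO3 = 0.002735 x 84.01 = 0.2298 g.
% purity = 0.2298 / 0.5975 x 100 = 38.5%.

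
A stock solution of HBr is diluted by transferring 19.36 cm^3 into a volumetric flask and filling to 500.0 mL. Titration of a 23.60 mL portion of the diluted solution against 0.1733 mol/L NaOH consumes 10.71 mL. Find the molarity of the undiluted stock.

2.03 M

n(NaOH) = 0.1733 x 0.01071 = 0.001856 mol.
n(HBr) in the aliquot = 0.001856 mol.
[diluted HBr] = 0.001856 / 0.02360 = 0.07865 M.
Dilution factor = 500.0/19.36 = 25.83, so [stock] = 0.07865 x 25.83 = 2.03 M.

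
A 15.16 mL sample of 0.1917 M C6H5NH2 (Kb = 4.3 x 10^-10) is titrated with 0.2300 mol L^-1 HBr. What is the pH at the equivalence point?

n(C6H5NH2) = 0.1917 x 0.01516 = 0.002906 mol; V(HBr) at equivalence = 0.002906/0.2300 = 0.01264 L.
At equivalence the base is fully converted to C6H5NH3+; total volume = 0.02780 L, so [C6H5NH3+] = 0.002906/0.02780 = 0.1046 M.
Ka(C6H5NH3+) = Kw/Kb = 1.0e-14 / 4.3 x 10^-10 = 2.33e-5.
[H^+] = sqrt(Ka x [C6H5NH3+]) = sqrt(2.33e-5 x 0.1046) = 0.00156 M.
pH = -log(0.00156) = 2.81.

2.81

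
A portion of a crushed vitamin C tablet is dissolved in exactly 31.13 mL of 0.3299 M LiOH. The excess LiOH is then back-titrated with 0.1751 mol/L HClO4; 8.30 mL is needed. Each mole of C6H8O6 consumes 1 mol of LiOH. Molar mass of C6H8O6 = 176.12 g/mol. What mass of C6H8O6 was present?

1.55 g

Total n(LiOH) added = 0.3299 x 0.03113 = 0.01027 mol.
n(HClO4) used = 0.1751 x 0.008300 = 0.001453 mol, which equals the excess n(LiOH).
So n(LiOH) consumed by the sample = 0.01027 - 0.001453 = 0.008816 mol.
n(C6H8O6) = 0.008816 / 1 = 0.008816 mol.
mass = 0.008816 mol x 176.12 g/mol = 1.55 g.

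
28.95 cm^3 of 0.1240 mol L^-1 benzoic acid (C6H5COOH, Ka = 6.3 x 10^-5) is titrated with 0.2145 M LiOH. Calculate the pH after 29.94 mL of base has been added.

12.68

n(acid) = 0.1240 x 0.02895 = 0.003590 mol; n(LiOH) added = 0.2145 x 0.02994 = 0.006422 mol.
Base is in excess by 0.006422 - 0.003590 = 0.002832 mol in a total volume of 0.05889 L.
[OH^-] = 0.002832/0.05889 = 0.04810 M, so pOH = 1.32 and pH = 14.00 - 1.32 = 12.68.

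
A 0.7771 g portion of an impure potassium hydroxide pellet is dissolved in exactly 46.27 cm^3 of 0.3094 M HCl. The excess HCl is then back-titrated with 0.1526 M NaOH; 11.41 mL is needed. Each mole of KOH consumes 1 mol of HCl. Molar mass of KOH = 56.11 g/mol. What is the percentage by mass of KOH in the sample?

90.8%

Total n(HCl) added = 0.3094 x 0.04627 = 0.01432 mol.
n(NaOH) used = 0.1526 x 0.01141 = 0.001741 mol, which equals the excess n(HCl).
So n(HCl) consumed by the sample = 0.01432 - 0.001741 = 0.01257 mol.
n(KOH) = 0.01257 / 1 = 0.01257 mol.
mass KOH = 0.01257 x 56.11 = 0.7056 g, so %KOH = 0.7056/0.7771 x 100 = 90.8%.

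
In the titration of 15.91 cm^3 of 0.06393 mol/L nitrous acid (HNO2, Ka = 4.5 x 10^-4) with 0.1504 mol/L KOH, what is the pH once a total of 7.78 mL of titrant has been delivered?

n(acid) = 0.06393 x 0.01591 = 0.001017 mol; n(KOH) added = 0.1504 x 0.007780 = 0.001170 mol.
Base is in excess by 0.001170 - 0.001017 = 0.0001530 mol in a total volume of 0.02369 L.
[OH^-] = 0.0001530/0.02369 = 0.006458 M, so pOH = 2.19 and pH = 14.00 - 2.19 = 11.81.

11.81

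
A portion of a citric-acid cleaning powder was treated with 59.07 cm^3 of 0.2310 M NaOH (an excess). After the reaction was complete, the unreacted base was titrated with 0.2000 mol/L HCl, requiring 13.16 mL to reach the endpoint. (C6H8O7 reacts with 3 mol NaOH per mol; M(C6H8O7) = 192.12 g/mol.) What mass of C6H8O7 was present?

Total n(NaOH) added = 0.2310 x 0.05907 = 0.01365 mol.
n(HCl) used = 0.2000 x 0.01316 = 0.002632 mol, which equals the excess n(NaOH).
So n(NaOH) consumed by the sample = 0.01365 - 0.002632 = 0.01101 mol.
n(C6H8O7) = 0.01101 / 3 = 0.003671 mol.
mass = 0.003671 mol x 192.12 g/mol = 0.705 g.

0.705 g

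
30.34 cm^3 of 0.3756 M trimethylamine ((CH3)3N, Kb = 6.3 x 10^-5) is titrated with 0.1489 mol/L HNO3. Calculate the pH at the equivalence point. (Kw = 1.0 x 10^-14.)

n((CH3)3N) = 0.3756 x 0.03034 = 0.01140 mol; V(HNO3) at equivalence = 0.01140/0.1489 = 0.07653 L.
At equivalence the base is fully converted to (CH3)3NH+; total volume = 0.1069 L, so [(CH3)3NH+] = 0.01140/0.1069 = 0.1066 M.
Ka((CH3)3NH+) = Kw/Kb = 1.0e-14 / 6.3 x 10^-5 = 1.59e-10.
[H^+] = sqrt(Ka x [(CH3)3NH+]) = sqrt(1.59e-10 x 0.1066) = 4.11e-6 M.
pH = -log(4.11e-6) = 5.39.

5.39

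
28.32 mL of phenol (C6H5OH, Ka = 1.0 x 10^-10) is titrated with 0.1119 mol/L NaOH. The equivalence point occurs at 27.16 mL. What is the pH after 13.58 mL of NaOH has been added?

13.58 mL is exactly half the equivalence volume (27.16/2), i.e. the half-equivalence point.
There, n(HA) = n(A^-), so pH = pKa = -log(1.0 x 10^-10) = 10.00.

10.00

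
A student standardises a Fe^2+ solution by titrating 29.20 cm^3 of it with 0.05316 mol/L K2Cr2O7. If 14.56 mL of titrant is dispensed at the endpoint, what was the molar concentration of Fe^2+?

n(K2Cr2O7) = 0.05316 x 0.01456 = 0.0007740 mol.
From the balanced equation, 1 mol K2Cr2O7 reacts with 6 mol Fe^2+, so n(Fe^2+) = 0.0007740 x 6/1 = 0.004644 mol.
[Fe^2+] = 0.004644 / 0.02920 L = 0.159 M.

0.159 M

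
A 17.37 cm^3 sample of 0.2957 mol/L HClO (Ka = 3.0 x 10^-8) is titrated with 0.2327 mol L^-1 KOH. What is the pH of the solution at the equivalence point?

10.32

n(HClO) = 0.2957 x 0.01737 = 0.005136 mol; V(KOH) at equivalence = 0.005136/0.2327 = 0.02207 L.
At equivalence all the acid is converted to ClO-; total volume = 0.01737 + 0.02207 = 0.03944 L, so [ClO-] = 0.005136/0.03944 = 0.1302 M.
Kb = Kw/Ka = 1.0e-14 / 3.0 x 10^-8 = 3.33e-7.
[OH^-] = sqrt(Kb x [ClO-]) = sqrt(3.33e-7 x 0.1302) = 0.000208 M.
pOH = 3.68, so pH = 14.00 - 3.68 = 10.32.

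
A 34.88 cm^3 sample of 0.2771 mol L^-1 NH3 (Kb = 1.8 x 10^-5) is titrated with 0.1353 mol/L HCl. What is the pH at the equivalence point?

5.15

n(NH3) = 0.2771 x 0.03488 = 0.009665 mol; V(HCl) at equivalence = 0.009665/0.1353 = 0.07144 L.
At equivalence the base is fully converted to NH4+; total volume = 0.1063 L, so [NH4+] = 0.009665/0.1063 = 0.09091 M.
Ka(NH4+) = Kw/Kb = 1.0e-14 / 1.8 x 10^-5 = 5.56e-10.
[H^+] = sqrt(Ka x [NH4+]) = sqrt(5.56e-10 x 0.09091) = 7.11e-6 M.
pH = -log(7.11e-6) = 5.15.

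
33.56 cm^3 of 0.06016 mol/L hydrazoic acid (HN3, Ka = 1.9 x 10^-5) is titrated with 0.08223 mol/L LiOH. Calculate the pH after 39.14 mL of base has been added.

n(acid) = 0.06016 x 0.03356 = 0.002019 mol; n(LiOH) added = 0.08223 x 0.03914 = 0.003218 mol.
Base is in excess by 0.003218 - 0.002019 = 0.001200 mol in a total volume of 0.07270 L.
[OH^-] = 0.001200/0.07270 = 0.01650 M, so pOH = 1.78 and pH = 14.00 - 1.78 = 12.22.

12.22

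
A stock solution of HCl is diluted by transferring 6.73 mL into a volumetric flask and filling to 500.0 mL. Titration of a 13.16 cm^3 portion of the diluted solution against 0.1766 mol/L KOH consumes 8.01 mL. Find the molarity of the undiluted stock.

7.99 M

n(KOH) = 0.1766 x 0.008010 = 0.001415 mol.
n(HCl) in the aliquot = 0.001415 mol.
[diluted HCl] = 0.001415 / 0.01316 = 0.1075 M.
Dilution factor = 500.0/6.730 = 74.29, so [stock] = 0.1075 x 74.29 = 7.99 M.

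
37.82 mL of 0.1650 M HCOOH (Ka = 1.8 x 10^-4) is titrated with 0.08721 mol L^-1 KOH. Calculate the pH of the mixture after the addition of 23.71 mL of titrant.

3.44

Initial n(HCOOH) = 0.1650 x 0.03782 = 0.006240 mol.
n(KOH) added = 0.08721 x 0.02371 = 0.002068 mol, converting that many moles of HCOOH to HCOO-.
Remaining n(HCOOH) = 0.004173 mol; n(HCOO-) = 0.002068 mol.
By Henderson-Hasselbalch, pH = pKa + log([A^-]/[HA]) = 3.74 + log(0.002068/0.004173) = 3.74 + (-0.30) = 3.44.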